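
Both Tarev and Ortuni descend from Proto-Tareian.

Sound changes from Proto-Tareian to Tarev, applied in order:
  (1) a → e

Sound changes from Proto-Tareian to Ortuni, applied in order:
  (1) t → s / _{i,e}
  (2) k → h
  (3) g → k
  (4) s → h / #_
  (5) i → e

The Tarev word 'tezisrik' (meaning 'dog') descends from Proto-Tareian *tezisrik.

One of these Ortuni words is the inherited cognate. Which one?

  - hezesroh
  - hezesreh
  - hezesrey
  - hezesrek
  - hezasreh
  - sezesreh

Ortuni: *tezisrik
  tezisrik → sezisrik   [palatalisation]
  sezisrik → sezisrih   [unconditioned shift]
  sezisrih (rule 3 does not apply)
  sezisrih → hezisrih   [debuccalisation]
  hezisrih → hezesreh   [vowel merger]
  giving Ortuni hezesreh.
The other candidates each miss or misapply at least one Ortuni change.

hezesreh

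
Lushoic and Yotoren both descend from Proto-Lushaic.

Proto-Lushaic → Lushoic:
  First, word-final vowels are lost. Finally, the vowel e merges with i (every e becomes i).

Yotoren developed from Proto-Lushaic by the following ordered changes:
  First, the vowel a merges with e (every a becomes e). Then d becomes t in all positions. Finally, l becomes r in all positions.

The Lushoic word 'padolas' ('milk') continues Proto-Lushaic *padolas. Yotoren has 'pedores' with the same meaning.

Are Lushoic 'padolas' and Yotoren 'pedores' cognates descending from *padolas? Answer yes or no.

Derive the expected Yotoren reflex of *padolas:
Yotoren: start from *padolas.
  rule 1 (vowel merger): padolas → pedoles
  rule 2 (unconditioned shift): pedoles → petoles
  rule 3 (unconditioned shift): petoles → petores
  ⇒ Yotoren petores
The regular Yotoren reflex would be 'petores', but the attested form is 'pedores'. The correspondence is irregular, so they are not cognates (the Yotoren form has a different source).

no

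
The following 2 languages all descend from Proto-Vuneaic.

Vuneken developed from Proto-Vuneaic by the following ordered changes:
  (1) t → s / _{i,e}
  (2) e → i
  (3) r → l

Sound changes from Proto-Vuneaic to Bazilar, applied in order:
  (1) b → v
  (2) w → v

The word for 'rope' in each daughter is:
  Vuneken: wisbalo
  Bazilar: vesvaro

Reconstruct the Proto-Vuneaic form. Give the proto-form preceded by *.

Position 1: Vuneken has w, Bazilar has v. Vuneken preserves w here (none of its changes turn any other segment into w), so the proto-segment is *w.
Position 6: Vuneken has l, Bazilar has r. Bazilar preserves r here (none of its changes turn any other segment into r), so the proto-segment is *r.
This points to *wesbaro. Verify forward in each daughter:
Vuneken: *wesbaro > wisbaro > wisbalo  (by vowel merger, unconditioned shift)
Bazilar: *wesbaro
  wesbaro → wesvaro   [unconditioned shift]
  wesvaro → vesvaro   [unconditioned shift]
  giving Bazilar vesvaro.
No other proto-form is consistent with every reflex, so the reconstruction is *wesbaro.

*wesbaro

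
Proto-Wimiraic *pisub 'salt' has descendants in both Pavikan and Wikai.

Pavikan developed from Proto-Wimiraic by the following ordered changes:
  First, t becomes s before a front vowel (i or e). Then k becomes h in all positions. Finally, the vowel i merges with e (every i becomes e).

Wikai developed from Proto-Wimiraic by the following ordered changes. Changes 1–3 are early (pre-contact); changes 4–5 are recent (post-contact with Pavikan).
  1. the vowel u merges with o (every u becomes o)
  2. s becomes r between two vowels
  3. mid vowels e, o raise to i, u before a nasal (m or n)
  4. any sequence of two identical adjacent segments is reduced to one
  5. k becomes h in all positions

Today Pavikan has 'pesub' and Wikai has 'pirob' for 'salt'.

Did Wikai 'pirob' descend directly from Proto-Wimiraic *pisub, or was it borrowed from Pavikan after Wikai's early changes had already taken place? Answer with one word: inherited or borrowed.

If inherited, *pisub would pass through all of Wikai's changes:
Wikai: start from *pisub.
  rule 1 (vowel merger): pisub → pisob
  rule 2 (rhotacism): pisob → pirob
  rule 3: no change — pirob
  rule 4: no change — pirob
  rule 5: no change — pirob
  ⇒ Wikai pirob
If borrowed from Pavikan 'pesub' after the early changes, it would undergo only the recent ones:
  rule 4 (degemination): no change (pesub)
  rule 5 (unconditioned shift): no change (pesub)
  ⇒ as a loan: pesub
Wikai 'pirob' matches the inherited outcome exactly, so it is an inherited cognate, not a loan.

inherited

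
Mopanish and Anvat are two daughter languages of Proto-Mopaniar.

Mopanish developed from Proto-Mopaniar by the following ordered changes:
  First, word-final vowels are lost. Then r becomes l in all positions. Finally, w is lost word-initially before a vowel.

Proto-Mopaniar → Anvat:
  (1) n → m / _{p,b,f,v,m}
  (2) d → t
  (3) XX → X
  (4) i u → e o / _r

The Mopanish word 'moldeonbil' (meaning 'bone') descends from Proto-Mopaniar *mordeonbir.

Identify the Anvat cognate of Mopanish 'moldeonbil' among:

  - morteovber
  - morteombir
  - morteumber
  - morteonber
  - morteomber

morteomber

Anvat: start from *mordeonbir.
  rule 1 (nasal place assimilation): mordeonbir → mordeombir
  rule 2 (unconditioned shift): mordeombir → morteombir
  rule 3: no change — morteombir
  rule 4 (pre-rhotic lowering): morteombir → morteomber
  ⇒ Anvat morteomber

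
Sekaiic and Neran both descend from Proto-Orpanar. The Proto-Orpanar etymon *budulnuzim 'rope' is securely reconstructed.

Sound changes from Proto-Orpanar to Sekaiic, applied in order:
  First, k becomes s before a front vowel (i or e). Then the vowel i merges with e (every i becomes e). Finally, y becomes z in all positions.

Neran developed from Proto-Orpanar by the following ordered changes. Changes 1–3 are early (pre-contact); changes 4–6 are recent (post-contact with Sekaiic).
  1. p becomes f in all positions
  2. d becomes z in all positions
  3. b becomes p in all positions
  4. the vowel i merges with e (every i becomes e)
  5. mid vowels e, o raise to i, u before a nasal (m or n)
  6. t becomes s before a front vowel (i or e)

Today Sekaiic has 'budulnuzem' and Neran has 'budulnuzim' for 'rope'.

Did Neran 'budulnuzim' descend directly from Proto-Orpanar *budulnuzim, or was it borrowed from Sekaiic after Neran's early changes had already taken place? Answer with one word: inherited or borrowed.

borrowed

If inherited, *budulnuzim would pass through all of Neran's changes:
Neran: start from *budulnuzim.
  rule 1: no change — budulnuzim
  rule 2 (unconditioned shift): budulnuzim → buzulnuzim
  rule 3 (unconditioned shift): buzulnuzim → puzulnuzim
  rule 4 (vowel merger): puzulnuzim → puzulnuzem
  rule 5 (pre-nasal raising): puzulnuzem → puzulnuzim
  rule 6: no change — puzulnuzim
  ⇒ Neran puzulnuzim
If borrowed from Sekaiic 'budulnuzem' after the early changes, it would undergo only the recent ones:
  rule 4 (vowel merger): no change (budulnuzem)
  rule 5 (pre-nasal raising): budulnuzem → budulnuzim
  rule 6 (palatalisation): no change (budulnuzim)
  ⇒ as a loan: budulnuzim
Neran 'budulnuzim' matches the loan outcome 'budulnuzim', not the inherited 'puzulnuzim' — it skipped the early Neran changes, so it was borrowed from Sekaiic.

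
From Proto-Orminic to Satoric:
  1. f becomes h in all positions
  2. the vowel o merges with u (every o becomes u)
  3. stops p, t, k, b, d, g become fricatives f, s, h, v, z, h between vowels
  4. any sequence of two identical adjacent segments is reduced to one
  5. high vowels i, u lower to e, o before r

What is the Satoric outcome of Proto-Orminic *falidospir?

halizusper

Satoric: start from *falidospir.
  rule 1 (unconditioned shift): falidospir → halidospir
  rule 2 (vowel merger): halidospir → haliduspir
  rule 3 (intervocalic lenition): haliduspir → halizuspir
  rule 4: no change — halizuspir
  rule 5 (pre-rhotic lowering): halizuspir → halizusper
  ⇒ Satoric halizusper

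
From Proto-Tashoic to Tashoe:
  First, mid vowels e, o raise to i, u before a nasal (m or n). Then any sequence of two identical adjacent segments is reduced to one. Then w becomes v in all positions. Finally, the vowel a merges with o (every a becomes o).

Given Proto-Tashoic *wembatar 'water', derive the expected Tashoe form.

vimbotor

Tashoe: *wembatar
  wembatar → wimbatar   [pre-nasal raising]
  wimbatar (rule 2 does not apply)
  wimbatar → vimbatar   [unconditioned shift]
  vimbatar → vimbotor   [vowel merger]
  giving Tashoe vimbotor.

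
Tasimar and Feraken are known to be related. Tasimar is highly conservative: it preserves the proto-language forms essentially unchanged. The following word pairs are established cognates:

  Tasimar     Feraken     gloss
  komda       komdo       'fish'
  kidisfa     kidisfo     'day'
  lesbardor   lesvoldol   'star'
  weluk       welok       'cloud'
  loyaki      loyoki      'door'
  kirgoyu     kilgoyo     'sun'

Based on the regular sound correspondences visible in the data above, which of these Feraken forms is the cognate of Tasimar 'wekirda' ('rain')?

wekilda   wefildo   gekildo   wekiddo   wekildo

lesbardor ~ lesvoldol, kirgoyu ~ kilgoyo — Tasimar r corresponds to Feraken l after a vowel, before a consonant other than r, m, n, p, b, f, v.
komda ~ komdo, kidisfa ~ kidisfo — Tasimar a corresponds to Feraken o word-finally.
Applying these to Tasimar 'wekirda':
  wekirda → wekilda   (r→l after a vowel, before a consonant other than r, m, n, p, b, f, v)
  wekilda → wekildo   (a→o word-finally)
So the Feraken cognate is 'wekildo'.

wekildo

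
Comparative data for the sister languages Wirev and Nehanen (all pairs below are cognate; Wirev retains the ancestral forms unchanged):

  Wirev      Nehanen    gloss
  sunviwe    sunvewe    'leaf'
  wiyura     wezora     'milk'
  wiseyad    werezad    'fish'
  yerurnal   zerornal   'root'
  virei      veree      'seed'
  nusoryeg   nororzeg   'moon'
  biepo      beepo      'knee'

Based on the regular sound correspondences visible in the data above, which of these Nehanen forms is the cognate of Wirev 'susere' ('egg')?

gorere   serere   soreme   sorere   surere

sorere

nusoryeg ~ nororzeg — Wirev u corresponds to Nehanen o after a consonant, before a consonant other than r, m, n, p, b, f, v.
wiseyad ~ werezad — Wirev s corresponds to Nehanen r between vowels (before a front vowel).
Applying these to Wirev 'susere':
  susere → sosere   (u→o after a consonant, before a consonant other than r, m, n, p, b, f, v)
  sosere → sorere   (s→r between vowels (before a front vowel))
So the Nehanen cognate is 'sorere'.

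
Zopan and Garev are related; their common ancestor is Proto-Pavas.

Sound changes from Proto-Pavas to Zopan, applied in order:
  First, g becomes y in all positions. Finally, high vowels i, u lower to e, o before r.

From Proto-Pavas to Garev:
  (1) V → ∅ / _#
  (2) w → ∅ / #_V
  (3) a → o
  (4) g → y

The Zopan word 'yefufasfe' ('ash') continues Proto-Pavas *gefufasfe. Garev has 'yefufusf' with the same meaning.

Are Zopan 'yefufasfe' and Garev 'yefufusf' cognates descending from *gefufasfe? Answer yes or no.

no

Derive the expected Garev reflex of *gefufasfe:
Garev: *gefufasfe
  gefufasfe → gefufasf   [apocope]
  gefufasf (rule 2 does not apply)
  gefufasf → gefufosf   [vowel merger]
  gefufosf → yefufosf   [unconditioned shift]
  giving Garev yefufosf.
The regular Garev reflex would be 'yefufosf', but the attested form is 'yefufusf'. The correspondence is irregular, so they are not cognates (the Garev form has a different source).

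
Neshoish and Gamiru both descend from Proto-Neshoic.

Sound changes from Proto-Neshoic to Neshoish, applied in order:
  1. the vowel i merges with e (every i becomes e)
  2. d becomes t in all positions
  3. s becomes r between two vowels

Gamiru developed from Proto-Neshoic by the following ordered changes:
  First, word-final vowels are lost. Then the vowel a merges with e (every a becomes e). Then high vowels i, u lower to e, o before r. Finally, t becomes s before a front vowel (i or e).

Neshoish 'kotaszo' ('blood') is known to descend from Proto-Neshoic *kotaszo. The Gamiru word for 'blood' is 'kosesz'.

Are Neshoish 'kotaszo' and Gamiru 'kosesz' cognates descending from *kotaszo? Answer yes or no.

Derive the expected Gamiru reflex of *kotaszo:
Gamiru: *kotaszo > kotasz > kotesz > kosesz  (by apocope, vowel merger, palatalisation)
Gamiru 'kosesz' matches the regular reflex exactly, so the pair is cognate.

yes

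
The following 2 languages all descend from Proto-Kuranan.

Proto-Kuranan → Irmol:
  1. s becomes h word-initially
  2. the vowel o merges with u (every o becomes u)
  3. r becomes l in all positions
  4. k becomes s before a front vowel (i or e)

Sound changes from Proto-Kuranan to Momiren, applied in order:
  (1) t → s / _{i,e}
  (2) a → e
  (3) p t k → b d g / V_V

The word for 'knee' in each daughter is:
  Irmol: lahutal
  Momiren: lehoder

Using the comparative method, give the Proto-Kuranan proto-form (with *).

Position 7: Irmol has l, Momiren has r. Momiren preserves r here (none of its changes turn any other segment into r), so the proto-segment is *r.
Position 2: Irmol has a, Momiren has e. Irmol preserves a here (none of its changes turn any other segment into a), so the proto-segment is *a.
Verify the candidate proto-form against each daughter:
Irmol: *lahotar > lahutar > lahutal  (by vowel merger, unconditioned shift)
Momiren: start from *lahotar.
  rule 1: no change — lahotar
  rule 2 (vowel merger): lahotar → lehoter
  rule 3 (intervocalic voicing): lehoter → lehoder
  ⇒ Momiren lehoder
Only *lahotar yields all of Irmol lahutal, Momiren lehoder.

*lahotar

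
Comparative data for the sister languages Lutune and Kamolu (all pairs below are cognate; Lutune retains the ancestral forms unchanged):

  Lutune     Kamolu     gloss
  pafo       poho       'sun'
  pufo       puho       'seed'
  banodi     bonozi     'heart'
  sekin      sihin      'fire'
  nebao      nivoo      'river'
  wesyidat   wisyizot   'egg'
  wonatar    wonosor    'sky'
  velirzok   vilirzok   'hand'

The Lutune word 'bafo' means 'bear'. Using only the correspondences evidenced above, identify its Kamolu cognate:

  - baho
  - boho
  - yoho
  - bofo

boho

pafo ~ poho — Lutune a corresponds to Kamolu o after a consonant, before a labial obstruent.
pafo ~ poho, pufo ~ puho — Lutune f corresponds to Kamolu h between vowels (before a back vowel).
Applying these to Lutune 'bafo':
  bafo → bofo   (a→o after a consonant, before a labial obstruent)
  bofo → boho   (f→h between vowels (before a back vowel))
So the Kamolu cognate is 'boho'.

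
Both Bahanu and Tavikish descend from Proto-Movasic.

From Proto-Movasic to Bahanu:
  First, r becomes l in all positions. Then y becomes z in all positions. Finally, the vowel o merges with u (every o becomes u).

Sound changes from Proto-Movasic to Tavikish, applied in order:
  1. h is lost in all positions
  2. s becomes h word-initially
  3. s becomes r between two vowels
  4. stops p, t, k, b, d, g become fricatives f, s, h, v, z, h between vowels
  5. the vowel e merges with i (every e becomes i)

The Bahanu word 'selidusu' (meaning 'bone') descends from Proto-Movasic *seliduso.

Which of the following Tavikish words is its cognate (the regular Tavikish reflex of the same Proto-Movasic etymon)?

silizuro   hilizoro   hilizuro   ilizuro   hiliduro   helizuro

Tavikish: *seliduso
  seliduso (rule 1 does not apply)
  seliduso → heliduso   [debuccalisation]
  heliduso → heliduro   [rhotacism]
  heliduro → helizuro   [intervocalic lenition]
  helizuro → hilizuro   [vowel merger]
  giving Tavikish hilizuro.
Only 'hilizuro' matches the regular Tavikish development of *seliduso.

hilizuro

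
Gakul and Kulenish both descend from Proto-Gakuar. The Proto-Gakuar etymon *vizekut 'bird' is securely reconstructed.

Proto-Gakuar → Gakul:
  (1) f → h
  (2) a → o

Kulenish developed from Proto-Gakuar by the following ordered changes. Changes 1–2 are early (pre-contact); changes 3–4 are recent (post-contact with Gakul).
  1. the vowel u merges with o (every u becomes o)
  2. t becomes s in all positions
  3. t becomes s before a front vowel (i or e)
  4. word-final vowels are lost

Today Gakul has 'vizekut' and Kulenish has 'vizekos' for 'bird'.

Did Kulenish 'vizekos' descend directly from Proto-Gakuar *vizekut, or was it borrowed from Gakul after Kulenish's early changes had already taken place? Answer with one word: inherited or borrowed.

inherited

If inherited, *vizekut would pass through all of Kulenish's changes:
Kulenish: *vizekut
  vizekut → vizekot   [vowel merger]
  vizekot → vizekos   [unconditioned shift]
  vizekos (rule 3 does not apply)
  vizekos (rule 4 does not apply)
  giving Kulenish vizekos.
If borrowed from Gakul 'vizekut' after the early changes, it would undergo only the recent ones:
  rule 3 (palatalisation): no change (vizekut)
  rule 4 (apocope): no change (vizekut)
  ⇒ as a loan: vizekut
Kulenish 'vizekos' matches the inherited outcome exactly, so it is an inherited cognate, not a loan.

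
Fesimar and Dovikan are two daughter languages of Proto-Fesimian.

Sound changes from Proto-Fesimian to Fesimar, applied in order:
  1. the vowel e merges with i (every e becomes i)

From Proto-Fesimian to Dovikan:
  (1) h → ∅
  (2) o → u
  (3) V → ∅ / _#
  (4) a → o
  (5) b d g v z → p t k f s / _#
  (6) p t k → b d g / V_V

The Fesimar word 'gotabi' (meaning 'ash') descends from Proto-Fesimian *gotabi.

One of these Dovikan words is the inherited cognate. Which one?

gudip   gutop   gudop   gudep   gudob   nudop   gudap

Dovikan: start from *gotabi.
  rule 1: no change — gotabi
  rule 2 (vowel merger): gotabi → gutabi
  rule 3 (apocope): gutabi → gutab
  rule 4 (vowel merger): gutab → gutob
  rule 5 (final devoicing): gutob → gutop
  rule 6 (intervocalic voicing): gutop → gudop
  ⇒ Dovikan gudop
Only 'gudop' matches the regular Dovikan development of *gotabi.

gudop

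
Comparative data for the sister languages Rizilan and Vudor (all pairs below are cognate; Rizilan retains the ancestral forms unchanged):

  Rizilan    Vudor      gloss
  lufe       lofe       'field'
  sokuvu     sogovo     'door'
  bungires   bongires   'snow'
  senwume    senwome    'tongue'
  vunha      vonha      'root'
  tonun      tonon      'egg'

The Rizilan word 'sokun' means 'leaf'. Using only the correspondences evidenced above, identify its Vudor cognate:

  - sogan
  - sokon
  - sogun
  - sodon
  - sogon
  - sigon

sogon

sokuvu ~ sogovo — Rizilan k corresponds to Vudor g between vowels (before a back vowel).
bungires ~ bongires, vunha ~ vonha — Rizilan u corresponds to Vudor o after a consonant, before a nasal.
Applying these to Rizilan 'sokun':
  sokun → sogun   (k→g between vowels (before a back vowel))
  sogun → sogon   (u→o after a consonant, before a nasal)
So the Vudor cognate is 'sogon'.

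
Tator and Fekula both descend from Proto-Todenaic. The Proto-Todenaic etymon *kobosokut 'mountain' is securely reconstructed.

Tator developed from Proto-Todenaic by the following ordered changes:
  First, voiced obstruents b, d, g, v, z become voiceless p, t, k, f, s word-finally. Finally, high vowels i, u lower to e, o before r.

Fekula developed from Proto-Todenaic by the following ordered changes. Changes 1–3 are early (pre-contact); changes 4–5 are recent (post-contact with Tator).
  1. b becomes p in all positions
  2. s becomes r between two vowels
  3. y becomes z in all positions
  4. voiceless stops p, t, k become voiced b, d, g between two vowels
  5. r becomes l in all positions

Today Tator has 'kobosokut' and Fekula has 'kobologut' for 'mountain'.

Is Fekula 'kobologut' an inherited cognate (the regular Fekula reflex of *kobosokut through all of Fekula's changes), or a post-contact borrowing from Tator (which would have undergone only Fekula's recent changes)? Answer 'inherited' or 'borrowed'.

inherited

If inherited, *kobosokut would pass through all of Fekula's changes:
Fekula: *kobosokut
  kobosokut → koposokut   [unconditioned shift]
  koposokut → koporokut   [rhotacism]
  koporokut (rule 3 does not apply)
  koporokut → koborogut   [intervocalic voicing]
  koborogut → kobologut   [unconditioned shift]
  giving Fekula kobologut.
If borrowed from Tator 'kobosokut' after the early changes, it would undergo only the recent ones:
  rule 4 (intervocalic voicing): kobosokut → kobosogut
  rule 5 (unconditioned shift): no change (kobosogut)
  ⇒ as a loan: kobosogut
Fekula 'kobologut' matches the inherited outcome exactly, so it is an inherited cognate, not a loan.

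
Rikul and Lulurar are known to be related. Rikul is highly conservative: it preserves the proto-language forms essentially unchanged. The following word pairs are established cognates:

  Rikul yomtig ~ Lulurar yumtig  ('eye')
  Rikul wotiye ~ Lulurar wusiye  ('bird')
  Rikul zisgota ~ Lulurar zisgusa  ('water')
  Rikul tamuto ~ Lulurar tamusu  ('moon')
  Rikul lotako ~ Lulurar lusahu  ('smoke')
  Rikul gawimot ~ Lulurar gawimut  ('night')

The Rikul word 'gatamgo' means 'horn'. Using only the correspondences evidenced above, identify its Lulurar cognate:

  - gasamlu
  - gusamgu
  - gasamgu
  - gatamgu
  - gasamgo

zisgota ~ zisgusa, lotako ~ lusahu — Rikul t corresponds to Lulurar s between vowels (before a back vowel).
tamuto ~ tamusu, lotako ~ lusahu — Rikul o corresponds to Lulurar u word-finally.
Applying these to Rikul 'gatamgo':
  gatamgo → gasamgo   (t→s between vowels (before a back vowel))
  gasamgo → gasamgu   (o→u word-finally)
So the Lulurar cognate is 'gasamgu'.

gasamgu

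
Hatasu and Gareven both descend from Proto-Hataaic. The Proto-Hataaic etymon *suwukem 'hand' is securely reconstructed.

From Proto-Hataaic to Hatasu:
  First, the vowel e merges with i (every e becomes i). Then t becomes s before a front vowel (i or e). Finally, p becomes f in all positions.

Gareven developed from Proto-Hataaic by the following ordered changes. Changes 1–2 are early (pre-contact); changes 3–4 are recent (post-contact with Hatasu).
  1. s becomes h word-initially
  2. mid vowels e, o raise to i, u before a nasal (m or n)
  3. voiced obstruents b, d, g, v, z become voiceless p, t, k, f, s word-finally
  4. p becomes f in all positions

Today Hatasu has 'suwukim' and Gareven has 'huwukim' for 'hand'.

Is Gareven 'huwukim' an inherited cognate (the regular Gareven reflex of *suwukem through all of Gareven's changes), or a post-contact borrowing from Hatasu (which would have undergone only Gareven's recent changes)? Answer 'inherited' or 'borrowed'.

inherited

If inherited, *suwukem would pass through all of Gareven's changes:
Gareven: *suwukem
  suwukem → huwukem   [debuccalisation]
  huwukem → huwukim   [pre-nasal raising]
  huwukim (rule 3 does not apply)
  huwukim (rule 4 does not apply)
  giving Gareven huwukim.
If borrowed from Hatasu 'suwukim' after the early changes, it would undergo only the recent ones:
  rule 3 (final devoicing): no change (suwukim)
  rule 4 (unconditioned shift): no change (suwukim)
  ⇒ as a loan: suwukim
Gareven 'huwukim' matches the inherited outcome exactly, so it is an inherited cognate, not a loan.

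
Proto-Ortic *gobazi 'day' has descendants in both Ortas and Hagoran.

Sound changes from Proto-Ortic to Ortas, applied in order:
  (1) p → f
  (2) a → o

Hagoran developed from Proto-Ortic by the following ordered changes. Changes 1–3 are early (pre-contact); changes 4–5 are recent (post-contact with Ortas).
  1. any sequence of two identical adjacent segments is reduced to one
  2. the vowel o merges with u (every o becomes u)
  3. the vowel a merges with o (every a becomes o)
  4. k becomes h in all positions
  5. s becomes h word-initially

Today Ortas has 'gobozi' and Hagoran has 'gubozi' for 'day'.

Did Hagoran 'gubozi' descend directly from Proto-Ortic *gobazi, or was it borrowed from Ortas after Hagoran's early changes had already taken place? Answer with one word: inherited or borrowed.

inherited

If inherited, *gobazi would pass through all of Hagoran's changes:
Hagoran: start from *gobazi.
  rule 1: no change — gobazi
  rule 2 (vowel merger): gobazi → gubazi
  rule 3 (vowel merger): gubazi → gubozi
  rule 4: no change — gubozi
  rule 5: no change — gubozi
  ⇒ Hagoran gubozi
If borrowed from Ortas 'gobozi' after the early changes, it would undergo only the recent ones:
  rule 4 (unconditioned shift): no change (gobozi)
  rule 5 (debuccalisation): no change (gobozi)
  ⇒ as a loan: gobozi
Hagoran 'gubozi' matches the inherited outcome exactly, so it is an inherited cognate, not a loan.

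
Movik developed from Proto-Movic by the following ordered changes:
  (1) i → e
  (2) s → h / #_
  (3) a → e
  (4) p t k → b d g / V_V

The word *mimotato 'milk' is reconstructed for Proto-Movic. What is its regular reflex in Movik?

memodedo

Movik: *mimotato
  mimotato → memotato   [vowel merger]
  memotato (rule 2 does not apply)
  memotato → memoteto   [vowel merger]
  memoteto → memodedo   [intervocalic voicing]
  giving Movik memodedo.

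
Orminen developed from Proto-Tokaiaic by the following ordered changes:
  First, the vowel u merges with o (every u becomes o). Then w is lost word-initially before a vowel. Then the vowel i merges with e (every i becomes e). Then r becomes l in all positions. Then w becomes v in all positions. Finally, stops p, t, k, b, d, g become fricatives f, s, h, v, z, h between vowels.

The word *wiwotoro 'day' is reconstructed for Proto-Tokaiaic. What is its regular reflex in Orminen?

Orminen: *wiwotoro > iwotoro > ewotoro > ewotolo > evotolo > evosolo  (by glide loss, vowel merger, unconditioned shift, unconditioned shift, intervocalic lenition)

evosolo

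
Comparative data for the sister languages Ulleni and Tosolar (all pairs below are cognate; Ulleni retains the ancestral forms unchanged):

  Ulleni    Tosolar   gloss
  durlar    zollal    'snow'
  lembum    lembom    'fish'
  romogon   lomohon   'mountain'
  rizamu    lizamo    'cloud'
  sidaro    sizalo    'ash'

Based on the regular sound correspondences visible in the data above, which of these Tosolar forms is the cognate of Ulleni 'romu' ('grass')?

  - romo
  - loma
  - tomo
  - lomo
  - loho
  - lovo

romogon ~ lomohon — Ulleni r corresponds to Tosolar l word-initially before a back vowel.
rizamu ~ lizamo — Ulleni u corresponds to Tosolar o word-finally.
Applying these to Ulleni 'romu':
  romu → lomu   (r→l word-initially before a back vowel)
  lomu → lomo   (u→o word-finally)
So the Tosolar cognate is 'lomo'.

lomo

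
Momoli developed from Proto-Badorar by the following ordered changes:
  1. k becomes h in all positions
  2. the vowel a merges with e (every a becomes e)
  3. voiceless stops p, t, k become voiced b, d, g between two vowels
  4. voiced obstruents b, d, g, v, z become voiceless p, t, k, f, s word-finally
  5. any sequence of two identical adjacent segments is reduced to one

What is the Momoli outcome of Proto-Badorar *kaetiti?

Momoli: *kaetiti > haetiti > heetiti > heedidi > hedidi  (by unconditioned shift, vowel merger, intervocalic voicing, degemination)

hedidi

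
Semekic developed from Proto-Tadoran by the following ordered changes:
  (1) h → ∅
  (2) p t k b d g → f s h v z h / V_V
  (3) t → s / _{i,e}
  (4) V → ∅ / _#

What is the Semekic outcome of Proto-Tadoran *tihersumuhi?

siersumu

Semekic: *tihersumuhi > tiersumui > siersumui > siersumu  (by h-loss, palatalisation, apocope)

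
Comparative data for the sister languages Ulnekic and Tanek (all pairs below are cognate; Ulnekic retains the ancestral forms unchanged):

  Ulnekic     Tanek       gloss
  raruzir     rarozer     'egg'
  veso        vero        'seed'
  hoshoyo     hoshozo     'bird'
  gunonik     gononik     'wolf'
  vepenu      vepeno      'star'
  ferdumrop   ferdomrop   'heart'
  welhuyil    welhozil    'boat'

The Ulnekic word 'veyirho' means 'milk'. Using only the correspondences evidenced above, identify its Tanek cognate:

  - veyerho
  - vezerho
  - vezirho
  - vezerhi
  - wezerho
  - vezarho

welhuyil ~ welhozil — Ulnekic y corresponds to Tanek z between vowels (before a front vowel).
raruzir ~ rarozer — Ulnekic i corresponds to Tanek e after a consonant, before r.
Applying these to Ulnekic 'veyirho':
  veyirho → vezirho   (y→z between vowels (before a front vowel))
  vezirho → vezerho   (i→e after a consonant, before r)
So the Tanek cognate is 'vezerho'.

vezerho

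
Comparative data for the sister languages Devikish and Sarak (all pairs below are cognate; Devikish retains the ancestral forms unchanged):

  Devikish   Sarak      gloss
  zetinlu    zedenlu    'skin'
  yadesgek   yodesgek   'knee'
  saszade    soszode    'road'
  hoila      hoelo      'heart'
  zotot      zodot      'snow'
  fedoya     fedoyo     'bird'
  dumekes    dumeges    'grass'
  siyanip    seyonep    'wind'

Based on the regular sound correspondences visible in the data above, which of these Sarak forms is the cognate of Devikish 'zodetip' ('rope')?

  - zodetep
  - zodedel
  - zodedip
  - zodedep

zodedep

zetinlu ~ zedenlu — Devikish t corresponds to Sarak d between vowels (before a front vowel).
siyanip ~ seyonep — Devikish i corresponds to Sarak e after a consonant, before a labial obstruent.
Applying these to Devikish 'zodetip':
  zodetip → zodedip   (t→d between vowels (before a front vowel))
  zodedip → zodedep   (i→e after a consonant, before a labial obstruent)
So the Sarak cognate is 'zodedep'.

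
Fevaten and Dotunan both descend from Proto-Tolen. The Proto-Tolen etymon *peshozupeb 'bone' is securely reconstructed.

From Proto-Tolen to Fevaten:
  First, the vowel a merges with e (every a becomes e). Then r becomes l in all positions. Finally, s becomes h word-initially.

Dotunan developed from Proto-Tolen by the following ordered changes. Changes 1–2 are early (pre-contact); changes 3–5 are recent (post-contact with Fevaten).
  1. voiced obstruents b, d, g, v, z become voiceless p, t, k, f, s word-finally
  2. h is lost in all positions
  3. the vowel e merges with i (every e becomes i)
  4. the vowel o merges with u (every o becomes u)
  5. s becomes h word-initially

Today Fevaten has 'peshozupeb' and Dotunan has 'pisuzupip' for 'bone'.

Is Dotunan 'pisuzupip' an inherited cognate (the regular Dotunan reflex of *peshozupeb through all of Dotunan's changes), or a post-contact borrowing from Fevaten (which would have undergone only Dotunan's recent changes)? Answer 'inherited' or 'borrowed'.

inherited

If inherited, *peshozupeb would pass through all of Dotunan's changes:
Dotunan: *peshozupeb
  peshozupeb → peshozupep   [final devoicing]
  peshozupep → pesozupep   [h-loss]
  pesozupep → pisozupip   [vowel merger]
  pisozupip → pisuzupip   [vowel merger]
  pisuzupip (rule 5 does not apply)
  giving Dotunan pisuzupip.
If borrowed from Fevaten 'peshozupeb' after the early changes, it would undergo only the recent ones:
  rule 3 (vowel merger): peshozupeb → pishozupib
  rule 4 (vowel merger): pishozupib → pishuzupib
  rule 5 (debuccalisation): no change (pishuzupib)
  ⇒ as a loan: pishuzupib
Dotunan 'pisuzupip' matches the inherited outcome exactly, so it is an inherited cognate, not a loan.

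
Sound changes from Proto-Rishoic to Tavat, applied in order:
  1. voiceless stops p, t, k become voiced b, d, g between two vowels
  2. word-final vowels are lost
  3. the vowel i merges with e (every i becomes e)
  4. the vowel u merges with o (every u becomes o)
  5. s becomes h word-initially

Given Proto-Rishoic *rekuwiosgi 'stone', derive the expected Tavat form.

Tavat: start from *rekuwiosgi.
  rule 1 (intervocalic voicing): rekuwiosgi → reguwiosgi
  rule 2 (apocope): reguwiosgi → reguwiosg
  rule 3 (vowel merger): reguwiosg → reguweosg
  rule 4 (vowel merger): reguweosg → regoweosg
  rule 5: no change — regoweosg
  ⇒ Tavat regoweosg

regoweosg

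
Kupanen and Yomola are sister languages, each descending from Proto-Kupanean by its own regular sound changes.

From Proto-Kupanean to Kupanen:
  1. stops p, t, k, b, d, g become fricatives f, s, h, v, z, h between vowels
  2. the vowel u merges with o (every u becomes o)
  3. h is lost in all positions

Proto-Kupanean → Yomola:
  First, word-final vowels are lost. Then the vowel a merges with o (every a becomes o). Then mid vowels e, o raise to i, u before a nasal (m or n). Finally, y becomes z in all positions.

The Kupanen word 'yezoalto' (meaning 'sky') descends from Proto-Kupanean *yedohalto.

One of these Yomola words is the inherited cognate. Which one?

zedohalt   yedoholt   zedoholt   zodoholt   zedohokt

Yomola: *yedohalto > yedohalt > yedoholt > zedoholt  (by apocope, vowel merger, unconditioned shift)
Only 'zedoholt' matches the regular Yomola development of *yedohalto.

zedoholt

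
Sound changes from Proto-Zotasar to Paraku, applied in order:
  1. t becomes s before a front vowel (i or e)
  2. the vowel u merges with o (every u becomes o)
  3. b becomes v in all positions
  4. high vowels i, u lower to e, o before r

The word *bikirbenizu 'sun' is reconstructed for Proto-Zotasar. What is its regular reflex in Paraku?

vikervenizo

Paraku: *bikirbenizu > bikirbenizo > vikirvenizo > vikervenizo  (by vowel merger, unconditioned shift, pre-rhotic lowering)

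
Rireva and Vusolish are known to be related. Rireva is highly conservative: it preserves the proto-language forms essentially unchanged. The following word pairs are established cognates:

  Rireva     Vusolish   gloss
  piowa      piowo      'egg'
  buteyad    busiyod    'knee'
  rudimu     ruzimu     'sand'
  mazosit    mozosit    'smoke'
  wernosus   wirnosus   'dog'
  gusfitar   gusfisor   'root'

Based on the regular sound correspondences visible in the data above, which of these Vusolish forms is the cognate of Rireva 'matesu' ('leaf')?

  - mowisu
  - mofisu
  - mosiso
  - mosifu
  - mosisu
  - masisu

mosisu

buteyad ~ busiyod, mazosit ~ mozosit — Rireva a corresponds to Vusolish o after a consonant, before a consonant other than r, m, n, p, b, f, v.
buteyad ~ busiyod — Rireva t corresponds to Vusolish s between vowels (before a front vowel).
buteyad ~ busiyod — Rireva e corresponds to Vusolish i after a consonant, before a consonant other than r, m, n, p, b, f, v.
Applying these to Rireva 'matesu':
  matesu → motesu   (a→o after a consonant, before a consonant other than r, m, n, p, b, f, v)
  motesu → mosesu   (t→s between vowels (before a front vowel))
  mosesu → mosisu   (e→i after a consonant, before a consonant other than r, m, n, p, b, f, v)
So the Vusolish cognate is 'mosisu'.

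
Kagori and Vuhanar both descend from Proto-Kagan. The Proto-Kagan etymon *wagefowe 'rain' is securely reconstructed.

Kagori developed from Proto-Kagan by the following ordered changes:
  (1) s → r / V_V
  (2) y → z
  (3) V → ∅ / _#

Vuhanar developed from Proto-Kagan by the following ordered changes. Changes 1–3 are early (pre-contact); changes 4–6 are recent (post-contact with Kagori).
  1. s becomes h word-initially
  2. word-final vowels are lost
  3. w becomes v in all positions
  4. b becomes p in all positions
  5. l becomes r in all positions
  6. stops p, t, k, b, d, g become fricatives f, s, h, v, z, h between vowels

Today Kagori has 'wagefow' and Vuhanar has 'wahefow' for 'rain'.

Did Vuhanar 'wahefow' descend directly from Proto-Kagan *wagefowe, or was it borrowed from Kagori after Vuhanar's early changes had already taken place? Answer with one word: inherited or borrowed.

borrowed

If inherited, *wagefowe would pass through all of Vuhanar's changes:
Vuhanar: *wagefowe
  wagefowe (rule 1 does not apply)
  wagefowe → wagefow   [apocope]
  wagefow → vagefov   [unconditioned shift]
  vagefov (rule 4 does not apply)
  vagefov (rule 5 does not apply)
  vagefov → vahefov   [intervocalic lenition]
  giving Vuhanar vahefov.
If borrowed from Kagori 'wagefow' after the early changes, it would undergo only the recent ones:
  rule 4 (unconditioned shift): no change (wagefow)
  rule 5 (unconditioned shift): no change (wagefow)
  rule 6 (intervocalic lenition): wagefow → wahefow
  ⇒ as a loan: wahefow
Vuhanar 'wahefow' matches the loan outcome 'wahefow', not the inherited 'vahefov' — it skipped the early Vuhanar changes, so it was borrowed from Kagori.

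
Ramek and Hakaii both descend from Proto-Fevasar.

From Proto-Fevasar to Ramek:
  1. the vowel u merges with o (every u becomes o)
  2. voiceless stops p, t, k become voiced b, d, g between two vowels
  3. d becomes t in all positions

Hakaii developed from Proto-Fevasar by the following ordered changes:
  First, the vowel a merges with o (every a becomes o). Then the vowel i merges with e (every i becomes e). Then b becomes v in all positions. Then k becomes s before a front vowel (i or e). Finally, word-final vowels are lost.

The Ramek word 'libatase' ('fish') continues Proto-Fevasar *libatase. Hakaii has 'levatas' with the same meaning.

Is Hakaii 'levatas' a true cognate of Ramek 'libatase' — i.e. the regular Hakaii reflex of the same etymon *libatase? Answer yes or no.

no

Derive the expected Hakaii reflex of *libatase:
Hakaii: start from *libatase.
  rule 1 (vowel merger): libatase → libotose
  rule 2 (vowel merger): libotose → lebotose
  rule 3 (unconditioned shift): lebotose → levotose
  rule 4: no change — levotose
  rule 5 (apocope): levotose → levotos
  ⇒ Hakaii levotos
The regular Hakaii reflex would be 'levotos', but the attested form is 'levatas'. The correspondence is irregular, so they are not cognates (the Hakaii form has a different source).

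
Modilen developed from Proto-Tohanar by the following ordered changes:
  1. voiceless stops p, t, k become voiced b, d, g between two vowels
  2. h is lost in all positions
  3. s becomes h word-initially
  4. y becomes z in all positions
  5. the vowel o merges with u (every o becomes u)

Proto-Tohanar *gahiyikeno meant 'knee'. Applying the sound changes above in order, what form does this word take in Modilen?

gaizigenu

Modilen: *gahiyikeno
  gahiyikeno → gahiyigeno   [intervocalic voicing]
  gahiyigeno → gaiyigeno   [h-loss]
  gaiyigeno (rule 3 does not apply)
  gaiyigeno → gaizigeno   [unconditioned shift]
  gaizigeno → gaizigenu   [vowel merger]
  giving Modilen gaizigenu.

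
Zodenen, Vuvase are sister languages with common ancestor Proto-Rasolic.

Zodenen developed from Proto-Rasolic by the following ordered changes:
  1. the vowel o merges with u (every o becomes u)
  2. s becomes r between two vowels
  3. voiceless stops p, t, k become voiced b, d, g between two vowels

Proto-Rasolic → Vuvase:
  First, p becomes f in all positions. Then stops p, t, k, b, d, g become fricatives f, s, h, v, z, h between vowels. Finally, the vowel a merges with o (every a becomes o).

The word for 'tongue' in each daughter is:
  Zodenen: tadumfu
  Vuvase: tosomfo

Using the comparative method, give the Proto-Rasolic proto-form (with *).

Position 4: Zodenen has u, Vuvase has o. Taking the neighbouring segments as reconstructed: Zodenen u could go back to *o or *u; Vuvase o could go back to *a or *o — the one source consistent with every daughter is *o.
Position 7: Zodenen has u, Vuvase has o. Taking the neighbouring segments as reconstructed: Zodenen u could go back to *o or *u; Vuvase o could go back to *a or *o — the one source consistent with every daughter is *o.
Position 3: Zodenen has d, Vuvase has s. Taking the neighbouring segments as reconstructed: Zodenen d could go back to *t or *d; Vuvase s could go back to *t or *s — the one source consistent with every daughter is *t.
Verify the candidate proto-form against each daughter:
Zodenen: *tatomfo
  tatomfo → tatumfu   [vowel merger]
  tatumfu (rule 2 does not apply)
  tatumfu → tadumfu   [intervocalic voicing]
  giving Zodenen tadumfu.
Vuvase: *tatomfo
  tatomfo (rule 1 does not apply)
  tatomfo → tasomfo   [intervocalic lenition]
  tasomfo → tosomfo   [vowel merger]
  giving Vuvase tosomfo.
No other proto-form is consistent with every reflex, so the reconstruction is *tatomfo.

*tatomfo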